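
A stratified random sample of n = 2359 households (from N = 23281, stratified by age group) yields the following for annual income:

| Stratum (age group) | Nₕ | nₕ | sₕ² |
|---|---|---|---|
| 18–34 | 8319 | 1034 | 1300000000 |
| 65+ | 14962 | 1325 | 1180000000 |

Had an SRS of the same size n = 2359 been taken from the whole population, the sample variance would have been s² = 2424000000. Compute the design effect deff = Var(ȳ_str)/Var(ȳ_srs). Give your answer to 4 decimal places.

Var(ȳ_str) = Σ Wₕ²(1−fₕ)sₕ²/nₕ with Wₕ = Nₕ/23281:
  18–34: (8319/23281)²·(1−1034/8319)·1300000000/1034 = 140578.93
  65+: (14962/23281)²·(1−1325/14962)·1180000000/1325 = 335251.99
  → Var(ȳ_str) = 475830.92.
Var(ȳ_srs) = (1 − 2359/23281)·2424000000/2359 = 923434.81.
deff = 475830.92 / 923434.81 = 0.5153.

0.5153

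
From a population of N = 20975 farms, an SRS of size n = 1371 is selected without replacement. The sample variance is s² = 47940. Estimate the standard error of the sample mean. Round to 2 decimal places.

5.72

Under SRS without replacement, Var(ȳ) = (1 − f)·s²/n with f = n/N = 1371/20975 = 0.06536353.
Var(ȳ) = (1 − 0.06536353)·47940/1371 = 0.93463647·34.967177 = 32.681599.
SE(ȳ) = √(32.681599) = 5.72.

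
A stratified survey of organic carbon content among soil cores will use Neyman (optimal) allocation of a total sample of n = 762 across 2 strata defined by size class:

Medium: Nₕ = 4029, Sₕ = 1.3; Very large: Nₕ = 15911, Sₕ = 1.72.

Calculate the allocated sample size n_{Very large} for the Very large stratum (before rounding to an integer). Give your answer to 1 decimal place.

639.6

Neyman allocation: nₕ = n·NₕSₕ / Σⱼ NⱼSⱼ.
Σ NⱼSⱼ = 4029·1.3 + 15911·1.72 = 32604.62.
n_{Very large} = 762·15911·1.72 / 32604.62 = 639.6.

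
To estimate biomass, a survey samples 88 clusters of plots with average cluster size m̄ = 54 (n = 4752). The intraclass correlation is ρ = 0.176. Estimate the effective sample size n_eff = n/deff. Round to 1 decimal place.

460.1

deff = 1 + (54 − 1)·0.176 = 1 + 9.328 = 10.328.
n_eff = 4752 / 10.328 = 460.1.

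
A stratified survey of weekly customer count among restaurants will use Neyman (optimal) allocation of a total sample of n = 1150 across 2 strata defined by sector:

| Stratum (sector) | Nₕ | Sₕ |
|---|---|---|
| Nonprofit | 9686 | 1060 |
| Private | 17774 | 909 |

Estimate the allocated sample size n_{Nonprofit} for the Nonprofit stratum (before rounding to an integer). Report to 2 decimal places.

446.84

Neyman allocation: nₕ = n·NₕSₕ / Σⱼ NⱼSⱼ.
Σ NⱼSⱼ = 9686·1060 + 17774·909 = 2.6423726 × 10^7.
n_{Nonprofit} = 1150·9686·1060 / (2.6423726 × 10^7) = 446.84.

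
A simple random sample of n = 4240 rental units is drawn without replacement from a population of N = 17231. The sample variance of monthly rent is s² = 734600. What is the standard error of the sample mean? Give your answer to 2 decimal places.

11.43

Under SRS without replacement, Var(ȳ) = (1 − f)·s²/n with f = n/N = 4240/17231 = 0.24606813.
Var(ȳ) = (1 − 0.24606813)·734600/4240 = 0.75393187·173.25472 = 130.62225.
SE(ȳ) = √(130.62225) = 11.43.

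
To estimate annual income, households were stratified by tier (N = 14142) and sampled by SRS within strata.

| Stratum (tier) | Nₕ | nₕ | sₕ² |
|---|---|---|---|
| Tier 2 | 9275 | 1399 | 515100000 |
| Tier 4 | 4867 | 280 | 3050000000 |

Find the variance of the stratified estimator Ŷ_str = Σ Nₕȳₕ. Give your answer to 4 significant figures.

2.701 × 10^14

Var(Ŷ_str) = Σₕ Nₕ²(1 − fₕ)sₕ²/nₕ.
Tier 2: 9275²·(1 − 1399/9275)·515100000/1399 = 2.6896357 × 10^13.
Tier 4: 4867²·(1 − 280/4867)·3050000000/280 = 2.4318226 × 10^14.
Sum = 2.7007862 × 10^14.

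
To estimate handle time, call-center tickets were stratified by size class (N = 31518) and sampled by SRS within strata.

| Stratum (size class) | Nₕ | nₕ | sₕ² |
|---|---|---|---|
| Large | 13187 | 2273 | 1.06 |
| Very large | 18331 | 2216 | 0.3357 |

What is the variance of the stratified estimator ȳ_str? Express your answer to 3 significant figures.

Var(ȳ_str) = Σₕ Wₕ²(1 − fₕ)sₕ²/nₕ with Wₕ = Nₕ/N, N = 31518.
Large: Wₕ = 0.41839584; term = 0.41839584²·(1 − 0.17236672)·1.06/2273 = 6.756458 × 10^-5.
Very large: Wₕ = 0.58160416; term = 0.58160416²·(1 − 0.12088811)·0.3357/2216 = 4.5048543 × 10^-5.
Sum = 1.1261312 × 10^-4.

1.13 × 10^-4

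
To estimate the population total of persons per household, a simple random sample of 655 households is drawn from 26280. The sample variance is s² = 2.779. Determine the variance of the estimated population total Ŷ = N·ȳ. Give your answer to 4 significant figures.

2.857 × 10^6

Var(Ŷ) = N²·Var(ȳ) = N²·(1 − n/N)·s²/n.
f = 655/26280 = 0.02492390; Var(ȳ) = 0.97507610·2.779/655 = 0.0041370023.
Var(Ŷ) = 26280² · 0.0041370023 = 2.8571726 × 10^6.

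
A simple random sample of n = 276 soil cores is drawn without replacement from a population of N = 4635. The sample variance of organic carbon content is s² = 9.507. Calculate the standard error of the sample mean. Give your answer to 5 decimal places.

Under SRS without replacement, Var(ȳ) = (1 − f)·s²/n with f = n/N = 276/4635 = 0.05954693.
Var(ȳ) = (1 − 0.05954693)·9.507/276 = 0.94045307·0.034445652 = 0.032394519.
SE(ȳ) = √(0.032394519) = 0.17998.

0.17998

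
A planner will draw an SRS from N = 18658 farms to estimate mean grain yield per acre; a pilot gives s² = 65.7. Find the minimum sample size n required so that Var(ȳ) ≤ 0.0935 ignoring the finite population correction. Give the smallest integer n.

703

Without fpc, n₀ = s²/D = 65.7/0.0935 = 702.6738.
Rounding up, n = 703.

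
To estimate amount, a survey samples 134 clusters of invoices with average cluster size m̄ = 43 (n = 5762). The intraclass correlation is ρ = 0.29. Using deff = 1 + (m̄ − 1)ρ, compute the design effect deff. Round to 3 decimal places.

deff = 1 + (43 − 1)·0.29 = 1 + 12.18 = 13.18.

13.180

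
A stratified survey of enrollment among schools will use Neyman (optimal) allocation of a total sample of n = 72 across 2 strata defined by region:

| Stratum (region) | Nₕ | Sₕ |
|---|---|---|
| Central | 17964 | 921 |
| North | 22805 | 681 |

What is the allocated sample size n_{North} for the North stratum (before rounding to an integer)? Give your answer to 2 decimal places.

Neyman allocation: nₕ = n·NₕSₕ / Σⱼ NⱼSⱼ.
Σ NⱼSⱼ = 17964·921 + 22805·681 = 3.2075049 × 10^7.
n_{North} = 72·22805·681 / (3.2075049 × 10^7) = 34.86.

34.86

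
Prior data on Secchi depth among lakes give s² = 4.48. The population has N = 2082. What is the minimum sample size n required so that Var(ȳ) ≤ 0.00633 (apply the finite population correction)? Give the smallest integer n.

Without fpc, n₀ = s²/D = 4.48/0.00633 = 707.7409.
With fpc, (1 − n/N)·s²/n ≤ D requires n ≥ n₀/(1 + n₀/N) = 707.7409/(1 + 707.7409/2082) = 528.1912.
Rounding up, n = 529.

529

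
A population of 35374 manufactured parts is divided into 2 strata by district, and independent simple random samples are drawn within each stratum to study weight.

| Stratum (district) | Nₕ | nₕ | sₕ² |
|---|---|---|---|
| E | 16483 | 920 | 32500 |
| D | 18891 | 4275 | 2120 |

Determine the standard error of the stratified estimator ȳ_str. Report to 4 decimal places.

2.7113

Var(ȳ_str) = Σₕ Wₕ²(1 − fₕ)sₕ²/nₕ with Wₕ = Nₕ/N, N = 35374.
E: Wₕ = 0.46596370; term = 0.46596370²·(1 − 0.05581508)·32500/920 = 7.2419708.
D: Wₕ = 0.53403630; term = 0.53403630²·(1 − 0.22629824)·2120/4275 = 0.10942458.
Sum = 7.3513954.
SE = √(7.3513954) = 2.7113.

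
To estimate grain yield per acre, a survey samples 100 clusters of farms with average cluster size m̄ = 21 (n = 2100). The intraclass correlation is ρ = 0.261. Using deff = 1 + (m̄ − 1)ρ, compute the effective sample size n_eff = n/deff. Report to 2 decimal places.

337.62

deff = 1 + (21 − 1)·0.261 = 1 + 5.22 = 6.22.
n_eff = 2100 / 6.22 = 337.62.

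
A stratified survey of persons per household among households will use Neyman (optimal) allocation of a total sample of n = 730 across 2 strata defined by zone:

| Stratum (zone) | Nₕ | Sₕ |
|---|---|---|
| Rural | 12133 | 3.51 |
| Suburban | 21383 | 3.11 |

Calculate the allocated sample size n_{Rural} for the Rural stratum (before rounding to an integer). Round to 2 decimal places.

284.98

Neyman allocation: nₕ = n·NₕSₕ / Σⱼ NⱼSⱼ.
Σ NⱼSⱼ = 12133·3.51 + 21383·3.11 = 109087.96.
n_{Rural} = 730·12133·3.51 / 109087.96 = 284.98.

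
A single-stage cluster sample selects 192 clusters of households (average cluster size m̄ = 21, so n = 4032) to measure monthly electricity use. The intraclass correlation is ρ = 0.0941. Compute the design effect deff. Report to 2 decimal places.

deff = 1 + (21 − 1)·0.0941 = 1 + 1.882 = 2.882.

2.88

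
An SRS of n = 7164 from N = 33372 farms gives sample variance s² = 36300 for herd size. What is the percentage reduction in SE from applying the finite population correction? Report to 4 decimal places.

11.3812

f = n/N = 7164/33372 = 0.21467098.
SE_no-fpc = √(s²/n) = 2.2510001; SE_fpc = √((1−f)s²/n) = 1.9948091.
Ratio = √(1−f) = 0.88618791. Reduction = 100·(1 − 0.88618791) = 11.3812%.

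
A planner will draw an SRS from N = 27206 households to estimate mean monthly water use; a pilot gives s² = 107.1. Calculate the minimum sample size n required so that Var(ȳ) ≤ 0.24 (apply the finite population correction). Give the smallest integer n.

Without fpc, n₀ = s²/D = 107.1/0.24 = 446.2500.
With fpc, (1 − n/N)·s²/n ≤ D requires n ≥ n₀/(1 + n₀/N) = 446.2500/(1 + 446.2500/27206) = 439.0484.
Rounding up, n = 440.

440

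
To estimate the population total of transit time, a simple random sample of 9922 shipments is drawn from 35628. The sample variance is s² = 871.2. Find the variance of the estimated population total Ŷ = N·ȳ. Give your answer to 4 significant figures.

Var(Ŷ) = N²·Var(ȳ) = N²·(1 − n/N)·s²/n.
f = 9922/35628 = 0.27848883; Var(ȳ) = 0.72151117·871.2/9922 = 0.0633522.
Var(Ŷ) = 35628² · 0.0633522 = 8.0416393 × 10^7.

8.042 × 10^7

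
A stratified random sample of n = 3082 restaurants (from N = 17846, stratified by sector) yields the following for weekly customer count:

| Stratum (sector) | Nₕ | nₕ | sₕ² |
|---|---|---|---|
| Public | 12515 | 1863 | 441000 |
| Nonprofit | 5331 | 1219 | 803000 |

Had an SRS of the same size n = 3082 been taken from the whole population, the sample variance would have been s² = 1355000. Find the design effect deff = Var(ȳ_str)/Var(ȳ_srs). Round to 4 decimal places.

0.3971

Var(ȳ_str) = Σ Wₕ²(1−fₕ)sₕ²/nₕ with Wₕ = Nₕ/17846:
  Public: (12515/17846)²·(1−1863/12515)·441000/1863 = 99.084556
  Nonprofit: (5331/17846)²·(1−1219/5331)·803000/1219 = 45.341079
  → Var(ȳ_str) = 144.42564.
Var(ȳ_srs) = (1 − 3082/17846)·1355000/3082 = 363.7222.
deff = 144.42564 / 363.7222 = 0.3971.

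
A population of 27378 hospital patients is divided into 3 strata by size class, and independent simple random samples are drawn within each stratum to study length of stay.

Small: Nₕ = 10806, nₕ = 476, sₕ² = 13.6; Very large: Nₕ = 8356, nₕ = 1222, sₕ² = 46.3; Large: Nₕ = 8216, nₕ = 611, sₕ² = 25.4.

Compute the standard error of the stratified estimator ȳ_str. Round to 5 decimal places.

Var(ȳ_str) = Σₕ Wₕ²(1 − fₕ)sₕ²/nₕ with Wₕ = Nₕ/N, N = 27378.
Small: Wₕ = 0.39469647; term = 0.39469647²·(1 − 0.04404960)·13.6/476 = 0.0042549435.
Very large: Wₕ = 0.30520856; term = 0.30520856²·(1 − 0.14624222)·46.3/1222 = 0.0030132689.
Large: Wₕ = 0.30009497; term = 0.30009497²·(1 − 0.07436709)·25.4/611 = 0.0034653629.
Sum = 0.010733575.
SE = √(0.010733575) = 0.10360.

0.10360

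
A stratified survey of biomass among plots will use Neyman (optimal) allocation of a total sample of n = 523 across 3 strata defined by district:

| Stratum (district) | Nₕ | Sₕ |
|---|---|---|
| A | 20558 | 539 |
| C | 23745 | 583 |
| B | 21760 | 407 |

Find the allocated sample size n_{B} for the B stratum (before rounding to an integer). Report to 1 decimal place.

137.1

Neyman allocation: nₕ = n·NₕSₕ / Σⱼ NⱼSⱼ.
Σ NⱼSⱼ = 20558·539 + 23745·583 + 21760·407 = 3.3780417 × 10^7.
n_{B} = 523·21760·407 / (3.3780417 × 10^7) = 137.1.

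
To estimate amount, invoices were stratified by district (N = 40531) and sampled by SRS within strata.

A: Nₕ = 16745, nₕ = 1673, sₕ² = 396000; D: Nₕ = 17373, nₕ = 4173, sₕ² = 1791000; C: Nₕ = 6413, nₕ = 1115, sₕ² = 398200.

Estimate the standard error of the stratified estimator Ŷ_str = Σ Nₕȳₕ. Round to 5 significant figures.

412670

Var(Ŷ_str) = Σₕ Nₕ²(1 − fₕ)sₕ²/nₕ.
A: 16745²·(1 − 1673/16745)·396000/1673 = 5.9738633 × 10^10.
D: 17373²·(1 − 4173/17373)·1791000/4173 = 9.8422853 × 10^10.
C: 6413²·(1 − 1115/6413)·398200/1115 = 1.2133877 × 10^10.
Sum = 1.7029536 × 10^11.
SE = √(1.7029536 × 10^11) = 412670.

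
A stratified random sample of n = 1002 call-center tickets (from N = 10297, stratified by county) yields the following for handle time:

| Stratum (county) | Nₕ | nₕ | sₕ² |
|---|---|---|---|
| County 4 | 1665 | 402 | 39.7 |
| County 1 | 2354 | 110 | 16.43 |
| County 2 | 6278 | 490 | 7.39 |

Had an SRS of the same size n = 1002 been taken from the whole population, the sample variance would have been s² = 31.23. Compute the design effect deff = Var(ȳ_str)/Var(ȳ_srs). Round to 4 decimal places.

0.5178

Var(ȳ_str) = Σ Wₕ²(1−fₕ)sₕ²/nₕ with Wₕ = Nₕ/10297:
  County 4: (1665/10297)²·(1−402/1665)·39.7/402 = 0.001958667
  County 1: (2354/10297)²·(1−110/2354)·16.43/110 = 0.0074413677
  County 2: (6278/10297)²·(1−490/6278)·7.39/490 = 0.0051686457
  → Var(ȳ_str) = 0.01456868.
Var(ȳ_srs) = (1 − 1002/10297)·31.23/1002 = 0.028134742.
deff = 0.01456868 / 0.028134742 = 0.5178.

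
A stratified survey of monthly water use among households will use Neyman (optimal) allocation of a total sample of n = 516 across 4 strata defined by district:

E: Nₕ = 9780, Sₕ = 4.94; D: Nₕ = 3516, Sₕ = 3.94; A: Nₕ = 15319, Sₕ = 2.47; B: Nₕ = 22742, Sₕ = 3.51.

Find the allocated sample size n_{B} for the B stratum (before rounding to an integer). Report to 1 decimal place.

Neyman allocation: nₕ = n·NₕSₕ / Σⱼ NⱼSⱼ.
Σ NⱼSⱼ = 9780·4.94 + 3516·3.94 + 15319·2.47 + 22742·3.51 = 179828.59.
n_{B} = 516·22742·3.51 / 179828.59 = 229.0.

229.0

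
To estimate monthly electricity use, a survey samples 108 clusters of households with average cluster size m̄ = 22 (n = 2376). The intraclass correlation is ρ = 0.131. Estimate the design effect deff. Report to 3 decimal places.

deff = 1 + (22 − 1)·0.131 = 1 + 2.751 = 3.751.

3.751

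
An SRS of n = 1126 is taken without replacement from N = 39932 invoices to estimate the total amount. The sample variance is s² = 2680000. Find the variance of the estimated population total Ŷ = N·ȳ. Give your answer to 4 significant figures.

Var(Ŷ) = N²·Var(ȳ) = N²·(1 − n/N)·s²/n.
f = 1126/39932 = 0.02819794; Var(ȳ) = 0.97180206·2680000/1126 = 2312.9925.
Var(Ŷ) = 39932² · 2312.9925 = 3.688216 × 10^12.

3.688 × 10^12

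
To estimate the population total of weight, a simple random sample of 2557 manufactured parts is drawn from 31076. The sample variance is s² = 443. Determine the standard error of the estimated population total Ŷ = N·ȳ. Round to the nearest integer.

Var(Ŷ) = N²·Var(ȳ) = N²·(1 − n/N)·s²/n.
f = 2557/31076 = 0.08228215; Var(ȳ) = 0.91771785·443/2557 = 0.15899453.
Var(Ŷ) = 31076² · 0.15899453 = 1.5354384 × 10^8.
SE(Ŷ) = √(1.5354384 × 10^8) = 12391.

12391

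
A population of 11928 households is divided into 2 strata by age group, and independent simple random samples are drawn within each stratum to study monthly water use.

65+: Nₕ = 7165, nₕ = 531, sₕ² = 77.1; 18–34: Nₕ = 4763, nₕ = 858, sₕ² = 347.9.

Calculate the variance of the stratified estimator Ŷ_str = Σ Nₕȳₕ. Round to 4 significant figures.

Var(Ŷ_str) = Σₕ Nₕ²(1 − fₕ)sₕ²/nₕ.
65+: 7165²·(1 − 531/7165)·77.1/531 = 6.9016276 × 10^6.
18–34: 4763²·(1 − 858/4763)·347.9/858 = 7.5416915 × 10^6.
Sum = 1.4443319 × 10^7.

1.444 × 10^7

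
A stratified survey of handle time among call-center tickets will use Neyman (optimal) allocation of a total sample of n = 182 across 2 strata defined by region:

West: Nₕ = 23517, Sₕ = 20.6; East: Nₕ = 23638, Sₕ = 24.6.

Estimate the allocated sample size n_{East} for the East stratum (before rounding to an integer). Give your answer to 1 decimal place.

Neyman allocation: nₕ = n·NₕSₕ / Σⱼ NⱼSⱼ.
Σ NⱼSⱼ = 23517·20.6 + 23638·24.6 = 1.065945 × 10^6.
n_{East} = 182·23638·24.6 / (1.065945 × 10^6) = 99.3.

99.3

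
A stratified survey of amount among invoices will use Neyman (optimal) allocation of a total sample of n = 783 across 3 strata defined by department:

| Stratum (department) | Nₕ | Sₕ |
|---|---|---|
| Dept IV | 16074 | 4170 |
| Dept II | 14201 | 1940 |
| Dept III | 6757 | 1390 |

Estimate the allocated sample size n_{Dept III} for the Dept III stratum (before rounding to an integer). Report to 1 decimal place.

70.7

Neyman allocation: nₕ = n·NₕSₕ / Σⱼ NⱼSⱼ.
Σ NⱼSⱼ = 16074·4170 + 14201·1940 + 6757·1390 = 1.0397075 × 10^8.
n_{Dept III} = 783·6757·1390 / (1.0397075 × 10^8) = 70.7.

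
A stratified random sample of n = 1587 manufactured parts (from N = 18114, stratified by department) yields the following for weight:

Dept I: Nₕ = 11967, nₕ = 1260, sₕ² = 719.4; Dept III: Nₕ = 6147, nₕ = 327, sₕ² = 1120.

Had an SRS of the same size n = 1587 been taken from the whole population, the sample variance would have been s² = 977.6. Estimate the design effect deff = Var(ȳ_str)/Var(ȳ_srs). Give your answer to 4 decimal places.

1.0612

Var(ȳ_str) = Σ Wₕ²(1−fₕ)sₕ²/nₕ with Wₕ = Nₕ/18114:
  Dept I: (11967/18114)²·(1−1260/11967)·719.4/1260 = 0.22295861
  Dept III: (6147/18114)²·(1−327/6147)·1120/327 = 0.37344594
  → Var(ȳ_str) = 0.59640455.
Var(ȳ_srs) = (1 − 1587/18114)·977.6/1587 = 0.56203574.
deff = 0.59640455 / 0.56203574 = 1.0612.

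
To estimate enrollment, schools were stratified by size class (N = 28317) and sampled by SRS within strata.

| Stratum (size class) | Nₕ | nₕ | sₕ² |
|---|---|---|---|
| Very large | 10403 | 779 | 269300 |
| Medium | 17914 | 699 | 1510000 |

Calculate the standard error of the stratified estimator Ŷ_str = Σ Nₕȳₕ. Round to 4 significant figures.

Var(Ŷ_str) = Σₕ Nₕ²(1 − fₕ)sₕ²/nₕ.
Very large: 10403²·(1 − 779/10403)·269300/779 = 3.4610917 × 10^10.
Medium: 17914²·(1 − 699/17914)·1510000/699 = 6.6619193 × 10^11.
Sum = 7.0080285 × 10^11.
SE = √(7.0080285 × 10^11) = 837100.

837100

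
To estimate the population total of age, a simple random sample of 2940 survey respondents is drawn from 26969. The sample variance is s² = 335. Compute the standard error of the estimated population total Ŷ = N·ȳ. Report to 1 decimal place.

Var(Ŷ) = N²·Var(ȳ) = N²·(1 − n/N)·s²/n.
f = 2940/26969 = 0.10901405; Var(ȳ) = 0.89098595·335/2940 = 0.10152391.
Var(Ŷ) = 26969² · 0.10152391 = 7.3841077 × 10^7.
SE(Ŷ) = √(7.3841077 × 10^7) = 8593.1.

8593.1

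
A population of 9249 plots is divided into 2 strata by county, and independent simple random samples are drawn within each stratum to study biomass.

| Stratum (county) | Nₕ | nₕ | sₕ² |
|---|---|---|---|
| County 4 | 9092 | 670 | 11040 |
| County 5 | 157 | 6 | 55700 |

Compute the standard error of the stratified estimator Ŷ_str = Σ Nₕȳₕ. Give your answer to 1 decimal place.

38494.4

Var(Ŷ_str) = Σₕ Nₕ²(1 − fₕ)sₕ²/nₕ.
County 4: 9092²·(1 − 670/9092)·11040/670 = 1.2617373 × 10^9.
County 5: 157²·(1 − 6/157)·55700/6 = 2.2007998 × 10^8.
Sum = 1.4818173 × 10^9.
SE = √(1.4818173 × 10^9) = 38494.4.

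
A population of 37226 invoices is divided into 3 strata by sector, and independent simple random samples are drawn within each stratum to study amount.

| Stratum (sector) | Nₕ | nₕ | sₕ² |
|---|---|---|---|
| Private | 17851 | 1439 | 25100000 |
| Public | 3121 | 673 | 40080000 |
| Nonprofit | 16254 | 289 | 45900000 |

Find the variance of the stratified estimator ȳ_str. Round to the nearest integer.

Var(ȳ_str) = Σₕ Wₕ²(1 − fₕ)sₕ²/nₕ with Wₕ = Nₕ/N, N = 37226.
Private: Wₕ = 0.47953044; term = 0.47953044²·(1 − 0.08061173)·25100000/1439 = 3687.6037.
Public: Wₕ = 0.08383925; term = 0.08383925²·(1 − 0.21563601)·40080000/673 = 328.34098.
Nonprofit: Wₕ = 0.43663031; term = 0.43663031²·(1 − 0.01778024)·45900000/289 = 29740.706.
Sum = 33756.651.

33757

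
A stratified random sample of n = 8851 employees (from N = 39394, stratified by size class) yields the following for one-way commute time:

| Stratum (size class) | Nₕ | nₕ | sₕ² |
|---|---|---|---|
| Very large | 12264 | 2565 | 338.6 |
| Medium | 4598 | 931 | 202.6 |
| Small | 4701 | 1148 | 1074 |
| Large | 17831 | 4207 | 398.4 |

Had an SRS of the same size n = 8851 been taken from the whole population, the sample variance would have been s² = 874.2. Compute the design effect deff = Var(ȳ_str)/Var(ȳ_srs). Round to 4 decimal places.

0.4881

Var(ȳ_str) = Σ Wₕ²(1−fₕ)sₕ²/nₕ with Wₕ = Nₕ/39394:
  Very large: (12264/39394)²·(1−2565/12264)·338.6/2565 = 0.01011809
  Medium: (4598/39394)²·(1−931/4598)·202.6/931 = 0.0023643375
  Small: (4701/39394)²·(1−1148/4701)·1074/1148 = 0.010069031
  Large: (17831/39394)²·(1−4207/17831)·398.4/4207 = 0.014824054
  → Var(ȳ_str) = 0.037375513.
Var(ȳ_srs) = (1 − 8851/39394)·874.2/8851 = 0.076577304.
deff = 0.037375513 / 0.076577304 = 0.4881.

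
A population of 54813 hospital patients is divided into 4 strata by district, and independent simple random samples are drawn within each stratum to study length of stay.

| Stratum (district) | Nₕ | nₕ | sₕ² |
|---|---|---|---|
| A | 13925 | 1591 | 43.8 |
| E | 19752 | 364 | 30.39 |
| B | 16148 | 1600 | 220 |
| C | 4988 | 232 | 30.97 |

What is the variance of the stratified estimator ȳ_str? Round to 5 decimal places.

Var(ȳ_str) = Σₕ Wₕ²(1 − fₕ)sₕ²/nₕ with Wₕ = Nₕ/N, N = 54813.
A: Wₕ = 0.25404557; term = 0.25404557²·(1 − 0.11425494)·43.8/1591 = 0.0015737507.
E: Wₕ = 0.36035247; term = 0.36035247²·(1 − 0.01842851)·30.39/364 = 0.010641584.
B: Wₕ = 0.29460165; term = 0.29460165²·(1 − 0.09908348)·220/1600 = 0.010751216.
C: Wₕ = 0.09100031; term = 0.09100031²·(1 − 0.04651163)·30.97/232 = 0.0010540334.
Sum = 0.024020584.

0.02402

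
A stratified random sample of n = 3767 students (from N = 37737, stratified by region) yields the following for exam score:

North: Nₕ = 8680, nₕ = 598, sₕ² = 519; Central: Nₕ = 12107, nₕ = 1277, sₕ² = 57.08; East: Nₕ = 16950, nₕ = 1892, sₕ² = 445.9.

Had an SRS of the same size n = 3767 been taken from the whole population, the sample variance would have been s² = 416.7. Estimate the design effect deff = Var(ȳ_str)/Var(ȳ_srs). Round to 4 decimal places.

0.8949

Var(ȳ_str) = Σ Wₕ²(1−fₕ)sₕ²/nₕ with Wₕ = Nₕ/37737:
  North: (8680/37737)²·(1−598/8680)·519/598 = 0.042753335
  Central: (12107/37737)²·(1−1277/12107)·57.08/1277 = 0.0041155068
  East: (16950/37737)²·(1−1892/16950)·445.9/1892 = 0.042239483
  → Var(ȳ_str) = 0.089108325.
Var(ȳ_srs) = (1 − 3767/37737)·416.7/3767 = 0.099576316.
deff = 0.089108325 / 0.099576316 = 0.8949.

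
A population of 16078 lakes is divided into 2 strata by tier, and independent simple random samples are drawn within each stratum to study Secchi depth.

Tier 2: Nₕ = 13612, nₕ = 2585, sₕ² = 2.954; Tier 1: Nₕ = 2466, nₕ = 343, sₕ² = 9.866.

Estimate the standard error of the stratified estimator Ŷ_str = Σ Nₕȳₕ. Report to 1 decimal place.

567.6

Var(Ŷ_str) = Σₕ Nₕ²(1 − fₕ)sₕ²/nₕ.
Tier 2: 13612²·(1 − 2585/13612)·2.954/2585 = 171525.72.
Tier 1: 2466²·(1 − 343/2466)·9.866/343 = 150587.89.
Sum = 322113.61.
SE = √(322113.61) = 567.6.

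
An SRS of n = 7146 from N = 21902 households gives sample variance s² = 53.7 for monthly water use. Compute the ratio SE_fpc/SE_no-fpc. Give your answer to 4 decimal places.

0.8208

f = n/N = 7146/21902 = 0.32627157.
SE_no-fpc = √(s²/n) = 0.086687332; SE_fpc = √((1−f)s²/n) = 0.071153796.
Ratio = √(1−f) = 0.82080962.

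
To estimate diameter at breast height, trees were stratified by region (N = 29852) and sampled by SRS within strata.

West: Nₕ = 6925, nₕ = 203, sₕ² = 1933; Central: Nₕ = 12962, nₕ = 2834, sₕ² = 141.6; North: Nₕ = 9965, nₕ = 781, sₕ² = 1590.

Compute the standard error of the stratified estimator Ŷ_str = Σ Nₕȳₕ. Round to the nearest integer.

25222

Var(Ŷ_str) = Σₕ Nₕ²(1 − fₕ)sₕ²/nₕ.
West: 6925²·(1 − 203/6925)·1933/203 = 4.4325547 × 10^8.
Central: 12962²·(1 − 2834/12962)·141.6/2834 = 6.5593245 × 10^6.
North: 9965²·(1 − 781/9965)·1590/781 = 1.863182 × 10^8.
Sum = 6.3613299 × 10^8.
SE = √(6.3613299 × 10^8) = 25222.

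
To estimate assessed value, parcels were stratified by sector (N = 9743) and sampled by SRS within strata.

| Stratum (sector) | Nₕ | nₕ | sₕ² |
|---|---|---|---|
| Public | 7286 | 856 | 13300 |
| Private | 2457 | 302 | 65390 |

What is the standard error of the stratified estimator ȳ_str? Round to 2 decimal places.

Var(ȳ_str) = Σₕ Wₕ²(1 − fₕ)sₕ²/nₕ with Wₕ = Nₕ/N, N = 9743.
Public: Wₕ = 0.74781895; term = 0.74781895²·(1 − 0.11748559)·13300/856 = 7.6681855.
Private: Wₕ = 0.25218105; term = 0.25218105²·(1 − 0.12291412)·65390/302 = 12.077344.
Sum = 19.74553.
SE = √(19.74553) = 4.44.

4.44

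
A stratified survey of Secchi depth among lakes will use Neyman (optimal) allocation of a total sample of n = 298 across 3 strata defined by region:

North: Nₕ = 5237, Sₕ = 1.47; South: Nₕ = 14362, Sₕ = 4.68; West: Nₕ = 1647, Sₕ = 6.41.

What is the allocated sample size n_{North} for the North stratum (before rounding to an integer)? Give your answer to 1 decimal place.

Neyman allocation: nₕ = n·NₕSₕ / Σⱼ NⱼSⱼ.
Σ NⱼSⱼ = 5237·1.47 + 14362·4.68 + 1647·6.41 = 85469.82.
n_{North} = 298·5237·1.47 / 85469.82 = 26.8.

26.8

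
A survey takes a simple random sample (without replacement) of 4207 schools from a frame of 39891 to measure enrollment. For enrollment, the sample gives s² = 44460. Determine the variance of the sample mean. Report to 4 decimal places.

Under SRS without replacement, Var(ȳ) = (1 − f)·s²/n with f = n/N = 4207/39891 = 0.10546238.
Var(ȳ) = (1 − 0.10546238)·44460/4207 = 0.89453762·10.568101 = 9.4535637.

9.4536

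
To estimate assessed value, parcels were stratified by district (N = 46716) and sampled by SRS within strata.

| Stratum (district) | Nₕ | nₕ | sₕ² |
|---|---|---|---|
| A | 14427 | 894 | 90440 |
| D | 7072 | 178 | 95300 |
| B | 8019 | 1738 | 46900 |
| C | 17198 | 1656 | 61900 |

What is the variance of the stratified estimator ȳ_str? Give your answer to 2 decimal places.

26.21

Var(ȳ_str) = Σₕ Wₕ²(1 − fₕ)sₕ²/nₕ with Wₕ = Nₕ/N, N = 46716.
A: Wₕ = 0.30882353; term = 0.30882353²·(1 − 0.06196714)·90440/894 = 9.0502765.
D: Wₕ = 0.15138282; term = 0.15138282²·(1 − 0.02516968)·95300/178 = 11.96066.
B: Wₕ = 0.17165425; term = 0.17165425²·(1 − 0.21673525)·46900/1738 = 0.62278878.
C: Wₕ = 0.36813940; term = 0.36813940²·(1 − 0.09629027)·61900/1656 = 4.5780852.
Sum = 26.21181.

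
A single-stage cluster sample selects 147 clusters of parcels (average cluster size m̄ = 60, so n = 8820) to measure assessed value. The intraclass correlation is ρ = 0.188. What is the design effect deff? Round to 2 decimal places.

12.09

deff = 1 + (60 − 1)·0.188 = 1 + 11.092 = 12.092.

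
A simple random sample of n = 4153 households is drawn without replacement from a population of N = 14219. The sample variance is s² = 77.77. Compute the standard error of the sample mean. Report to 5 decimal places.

0.11514

Under SRS without replacement, Var(ȳ) = (1 − f)·s²/n with f = n/N = 4153/14219 = 0.29207399.
Var(ȳ) = (1 − 0.29207399)·77.77/4153 = 0.70792601·0.018726222 = 0.01325678.
SE(ȳ) = √(0.01325678) = 0.11514.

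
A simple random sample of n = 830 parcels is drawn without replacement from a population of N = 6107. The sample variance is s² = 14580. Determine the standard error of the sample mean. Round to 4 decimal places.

Under SRS without replacement, Var(ȳ) = (1 − f)·s²/n with f = n/N = 830/6107 = 0.13590961.
Var(ȳ) = (1 − 0.13590961)·14580/830 = 0.86409039·17.566265 = 15.178841.
SE(ȳ) = √(15.178841) = 3.8960.

3.8960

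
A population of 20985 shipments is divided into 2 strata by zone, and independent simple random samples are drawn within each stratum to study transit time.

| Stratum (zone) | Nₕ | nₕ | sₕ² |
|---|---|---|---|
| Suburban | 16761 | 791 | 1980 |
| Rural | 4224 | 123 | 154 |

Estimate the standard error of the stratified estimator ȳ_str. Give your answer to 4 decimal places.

Var(ȳ_str) = Σₕ Wₕ²(1 − fₕ)sₕ²/nₕ with Wₕ = Nₕ/N, N = 20985.
Suburban: Wₕ = 0.79871337; term = 0.79871337²·(1 − 0.04719289)·1980/791 = 1.5215128.
Rural: Wₕ = 0.20128663; term = 0.20128663²·(1 − 0.02911932)·154/123 = 0.049250579.
Sum = 1.5707634.
SE = √(1.5707634) = 1.2533.

1.2533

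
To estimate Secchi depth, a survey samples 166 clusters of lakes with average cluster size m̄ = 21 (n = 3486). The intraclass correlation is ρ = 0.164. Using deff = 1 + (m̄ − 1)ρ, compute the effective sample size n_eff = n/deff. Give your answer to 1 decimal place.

814.5

deff = 1 + (21 − 1)·0.164 = 1 + 3.28 = 4.28.
n_eff = 3486 / 4.28 = 814.5.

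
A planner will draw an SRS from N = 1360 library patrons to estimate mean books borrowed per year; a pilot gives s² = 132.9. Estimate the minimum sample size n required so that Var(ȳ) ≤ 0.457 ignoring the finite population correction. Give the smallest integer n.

291

Without fpc, n₀ = s²/D = 132.9/0.457 = 290.8096.
Rounding up, n = 291.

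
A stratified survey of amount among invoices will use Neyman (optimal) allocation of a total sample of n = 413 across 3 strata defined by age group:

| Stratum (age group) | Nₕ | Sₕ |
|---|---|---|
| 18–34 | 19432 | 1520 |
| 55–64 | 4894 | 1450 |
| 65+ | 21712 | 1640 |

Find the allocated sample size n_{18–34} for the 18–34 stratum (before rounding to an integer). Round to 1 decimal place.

Neyman allocation: nₕ = n·NₕSₕ / Σⱼ NⱼSⱼ.
Σ NⱼSⱼ = 19432·1520 + 4894·1450 + 21712·1640 = 7.224062 × 10^7.
n_{18–34} = 413·19432·1520 / (7.224062 × 10^7) = 168.9.

168.9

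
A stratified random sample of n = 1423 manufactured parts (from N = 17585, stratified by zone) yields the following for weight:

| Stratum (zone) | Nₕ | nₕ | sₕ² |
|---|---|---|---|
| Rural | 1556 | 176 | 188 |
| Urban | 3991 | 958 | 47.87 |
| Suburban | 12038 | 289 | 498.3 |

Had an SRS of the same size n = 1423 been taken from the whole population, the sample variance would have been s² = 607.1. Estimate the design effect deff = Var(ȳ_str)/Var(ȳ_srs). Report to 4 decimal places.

2.0351

Var(ȳ_str) = Σ Wₕ²(1−fₕ)sₕ²/nₕ with Wₕ = Nₕ/17585:
  Rural: (1556/17585)²·(1−176/1556)·188/176 = 0.0074173559
  Urban: (3991/17585)²·(1−958/3991)·47.87/958 = 0.0019559931
  Suburban: (12038/17585)²·(1−289/12038)·498.3/289 = 0.78861229
  → Var(ȳ_str) = 0.79798564.
Var(ȳ_srs) = (1 − 1423/17585)·607.1/1423 = 0.39211013.
deff = 0.79798564 / 0.39211013 = 2.0351.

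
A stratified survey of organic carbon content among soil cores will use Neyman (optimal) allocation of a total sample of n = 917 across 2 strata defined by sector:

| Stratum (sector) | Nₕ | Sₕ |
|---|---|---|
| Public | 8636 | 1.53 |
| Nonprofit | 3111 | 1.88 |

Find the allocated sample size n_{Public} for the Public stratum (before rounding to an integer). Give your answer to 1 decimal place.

Neyman allocation: nₕ = n·NₕSₕ / Σⱼ NⱼSⱼ.
Σ NⱼSⱼ = 8636·1.53 + 3111·1.88 = 19061.76.
n_{Public} = 917·8636·1.53 / 19061.76 = 635.6.

635.6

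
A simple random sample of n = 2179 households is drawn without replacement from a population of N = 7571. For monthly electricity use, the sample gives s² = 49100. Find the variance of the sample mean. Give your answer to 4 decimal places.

16.0480

Under SRS without replacement, Var(ȳ) = (1 − f)·s²/n with f = n/N = 2179/7571 = 0.28780874.
Var(ȳ) = (1 − 0.28780874)·49100/2179 = 0.71219126·22.533272 = 16.047999.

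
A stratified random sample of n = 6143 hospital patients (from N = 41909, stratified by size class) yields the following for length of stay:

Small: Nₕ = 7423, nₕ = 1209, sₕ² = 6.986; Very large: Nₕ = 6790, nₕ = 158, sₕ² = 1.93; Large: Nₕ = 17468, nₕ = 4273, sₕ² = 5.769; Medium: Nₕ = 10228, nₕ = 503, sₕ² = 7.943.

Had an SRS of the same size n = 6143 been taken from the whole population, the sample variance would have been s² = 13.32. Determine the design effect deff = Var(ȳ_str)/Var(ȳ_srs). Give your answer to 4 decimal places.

Var(ȳ_str) = Σ Wₕ²(1−fₕ)sₕ²/nₕ with Wₕ = Nₕ/41909:
  Small: (7423/41909)²·(1−1209/7423)·6.986/1209 = 1.5175339 × 10^-4
  Very large: (6790/41909)²·(1−158/6790)·1.93/158 = 3.1318425 × 10^-4
  Large: (17468/41909)²·(1−4273/17468)·5.769/4273 = 1.771763 × 10^-4
  Medium: (10228/41909)²·(1−503/10228)·7.943/503 = 8.9429811 × 10^-4
  → Var(ȳ_str) = 0.0015364121.
Var(ȳ_srs) = (1 − 6143/41909)·13.32/6143 = 0.0018504902.
deff = 0.0015364121 / 0.0018504902 = 0.8303.

0.8303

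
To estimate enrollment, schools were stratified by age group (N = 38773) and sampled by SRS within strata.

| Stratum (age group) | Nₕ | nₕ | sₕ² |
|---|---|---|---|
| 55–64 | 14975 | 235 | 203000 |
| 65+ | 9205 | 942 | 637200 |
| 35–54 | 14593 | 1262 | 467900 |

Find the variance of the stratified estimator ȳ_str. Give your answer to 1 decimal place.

209.0

Var(ȳ_str) = Σₕ Wₕ²(1 − fₕ)sₕ²/nₕ with Wₕ = Nₕ/N, N = 38773.
55–64: Wₕ = 0.38622237; term = 0.38622237²·(1 − 0.01569282)·203000/235 = 126.83341.
65+: Wₕ = 0.23740747; term = 0.23740747²·(1 − 0.10233569)·637200/942 = 34.22375.
35–54: Wₕ = 0.37637015; term = 0.37637015²·(1 − 0.08647982)·467900/1262 = 47.978006.
Sum = 209.03517.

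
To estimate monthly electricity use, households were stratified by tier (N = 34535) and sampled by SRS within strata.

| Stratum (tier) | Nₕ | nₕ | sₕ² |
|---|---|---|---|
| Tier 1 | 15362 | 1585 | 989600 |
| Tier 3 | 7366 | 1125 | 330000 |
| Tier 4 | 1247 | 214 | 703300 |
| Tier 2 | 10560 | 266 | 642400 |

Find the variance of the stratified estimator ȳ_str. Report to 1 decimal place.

345.8

Var(ȳ_str) = Σₕ Wₕ²(1 − fₕ)sₕ²/nₕ with Wₕ = Nₕ/N, N = 34535.
Tier 1: Wₕ = 0.44482409; term = 0.44482409²·(1 − 0.10317667)·989600/1585 = 110.79341.
Tier 3: Wₕ = 0.21329086; term = 0.21329086²·(1 − 0.15272875)·330000/1125 = 11.306505.
Tier 4: Wₕ = 0.03610830; term = 0.03610830²·(1 − 0.17161187)·703300/214 = 3.5495614.
Tier 2: Wₕ = 0.30577675; term = 0.30577675²·(1 − 0.02518939)·642400/266 = 220.11673.
Sum = 345.76621.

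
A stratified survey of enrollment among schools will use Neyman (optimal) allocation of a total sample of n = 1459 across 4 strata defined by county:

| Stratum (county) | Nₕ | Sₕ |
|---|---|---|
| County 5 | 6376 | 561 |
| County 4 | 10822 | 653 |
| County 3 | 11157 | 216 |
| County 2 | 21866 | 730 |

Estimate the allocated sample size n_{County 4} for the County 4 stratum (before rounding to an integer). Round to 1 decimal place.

Neyman allocation: nₕ = n·NₕSₕ / Σⱼ NⱼSⱼ.
Σ NⱼSⱼ = 6376·561 + 10822·653 + 11157·216 + 21866·730 = 2.9015794 × 10^7.
n_{County 4} = 1459·10822·653 / (2.9015794 × 10^7) = 355.3.

355.3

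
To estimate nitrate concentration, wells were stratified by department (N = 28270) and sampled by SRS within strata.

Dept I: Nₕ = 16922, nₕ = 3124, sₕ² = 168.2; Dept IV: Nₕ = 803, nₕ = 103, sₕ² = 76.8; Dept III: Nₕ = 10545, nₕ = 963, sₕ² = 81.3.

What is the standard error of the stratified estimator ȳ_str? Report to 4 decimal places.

0.1641

Var(ȳ_str) = Σₕ Wₕ²(1 − fₕ)sₕ²/nₕ with Wₕ = Nₕ/N, N = 28270.
Dept I: Wₕ = 0.59858507; term = 0.59858507²·(1 − 0.18461175)·168.2/3124 = 0.015730089.
Dept IV: Wₕ = 0.02840467; term = 0.02840467²·(1 − 0.12826899)·76.8/103 = 5.2442811 × 10^-4.
Dept III: Wₕ = 0.37301026; term = 0.37301026²·(1 − 0.09132290)·81.3/963 = 0.01067371.
Sum = 0.026928227.
SE = √(0.026928227) = 0.1641.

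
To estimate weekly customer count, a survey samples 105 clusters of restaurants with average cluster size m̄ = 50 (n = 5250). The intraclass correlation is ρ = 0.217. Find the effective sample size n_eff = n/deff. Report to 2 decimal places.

451.30

deff = 1 + (50 − 1)·0.217 = 1 + 10.633 = 11.633.
n_eff = 5250 / 11.633 = 451.30.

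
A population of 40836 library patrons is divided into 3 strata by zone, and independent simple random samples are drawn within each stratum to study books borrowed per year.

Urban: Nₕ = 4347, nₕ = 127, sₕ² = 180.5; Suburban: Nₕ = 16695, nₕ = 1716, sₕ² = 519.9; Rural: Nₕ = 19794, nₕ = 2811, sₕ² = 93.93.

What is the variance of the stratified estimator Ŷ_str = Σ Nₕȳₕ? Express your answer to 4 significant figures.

1.131 × 10^8

Var(Ŷ_str) = Σₕ Nₕ²(1 − fₕ)sₕ²/nₕ.
Urban: 4347²·(1 − 127/4347)·180.5/127 = 2.6072074 × 10^7.
Suburban: 16695²·(1 − 1716/16695)·519.9/1716 = 7.576555 × 10^7.
Rural: 19794²·(1 − 2811/19794)·93.93/2811 = 1.1232889 × 10^7.
Sum = 1.1307051 × 10^8.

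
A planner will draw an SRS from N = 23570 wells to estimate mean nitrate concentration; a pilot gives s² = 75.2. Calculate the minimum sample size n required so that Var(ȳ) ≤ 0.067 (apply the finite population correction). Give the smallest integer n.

1072

Without fpc, n₀ = s²/D = 75.2/0.067 = 1122.3881.
With fpc, (1 − n/N)·s²/n ≤ D requires n ≥ n₀/(1 + n₀/N) = 1122.3881/(1 + 1122.3881/23570) = 1071.3701.
Rounding up, n = 1072.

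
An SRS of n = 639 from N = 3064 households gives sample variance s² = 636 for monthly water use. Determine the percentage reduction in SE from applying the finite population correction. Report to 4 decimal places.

11.0366

f = n/N = 639/3064 = 0.20855091.
SE_no-fpc = √(s²/n) = 0.99764982; SE_fpc = √((1−f)s²/n) = 0.88754344.
Ratio = √(1−f) = 0.88963424. Reduction = 100·(1 − 0.88963424) = 11.0366%.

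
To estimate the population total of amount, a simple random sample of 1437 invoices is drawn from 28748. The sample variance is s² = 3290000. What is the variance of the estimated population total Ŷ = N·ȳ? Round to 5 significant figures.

Var(Ŷ) = N²·Var(ȳ) = N²·(1 − n/N)·s²/n.
f = 1437/28748 = 0.04998609; Var(ȳ) = 0.95001391·3290000/1437 = 2175.0493.
Var(Ŷ) = 28748² · 2175.0493 = 1.7975641 × 10^12.

1.7976 × 10^12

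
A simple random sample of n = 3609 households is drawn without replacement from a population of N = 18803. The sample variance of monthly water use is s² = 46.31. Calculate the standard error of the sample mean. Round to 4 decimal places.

0.1018

Under SRS without replacement, Var(ȳ) = (1 − f)·s²/n with f = n/N = 3609/18803 = 0.19193746.
Var(ȳ) = (1 − 0.19193746)·46.31/3609 = 0.80806254·0.012831809 = 0.010368905.
SE(ȳ) = √(0.010368905) = 0.1018.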